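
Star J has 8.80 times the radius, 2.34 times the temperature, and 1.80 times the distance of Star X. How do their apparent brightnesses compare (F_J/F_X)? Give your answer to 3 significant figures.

717

L_J/L_X = (R_J/R_X)²(T_J/T_X)⁴ = (8.80)² × (2.34)⁴ = 2322.
F_J/F_X = (L_J/L_X)/(d_J/d_X)² = 2322 / (1.80)² = 716.6.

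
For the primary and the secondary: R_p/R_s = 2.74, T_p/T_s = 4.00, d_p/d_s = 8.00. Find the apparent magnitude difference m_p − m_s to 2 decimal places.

-3.69

L_p/L_s = (2.74)²(4.00)⁴ = 1922.
F_p/F_s = (L_p/L_s)/(d_p/d_s)² = 1922/64.00 = 30.03.
m_p − m_s = −2.5 log₁₀(30.03) = -3.69.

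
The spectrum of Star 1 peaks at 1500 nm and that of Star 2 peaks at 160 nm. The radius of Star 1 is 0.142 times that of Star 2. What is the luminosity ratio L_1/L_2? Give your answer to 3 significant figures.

2.61×10^-6

Wien's law gives T ∝ 1/λ_max, so T_1/T_2 = λ_2/λ_1 = 160/1500 = 0.1067.
Then L ∝ R²T⁴ gives L_1/L_2 = (0.142)² × (0.1067)⁴ = 0.02016 × 1.295×10^-4 = 2.610×10^-6.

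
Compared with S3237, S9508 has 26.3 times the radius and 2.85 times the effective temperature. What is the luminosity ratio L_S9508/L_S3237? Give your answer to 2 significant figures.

From the Stefan–Boltzmann law, L ∝ R²T⁴, so
L_S9508/L_S3237 = (R_S9508/R_S3237)² (T_S9508/T_S3237)⁴ = (26.3)² × (2.85)⁴ = 691.7 × 65.98 = 4.563×10^4.

4.6×10^4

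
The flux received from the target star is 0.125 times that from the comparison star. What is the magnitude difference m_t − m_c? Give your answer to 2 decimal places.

2.26

m_t − m_c = −2.5 log₁₀(F_t/F_c) = −2.5 log₁₀(0.125) = −2.5 × (-0.903) = 2.258.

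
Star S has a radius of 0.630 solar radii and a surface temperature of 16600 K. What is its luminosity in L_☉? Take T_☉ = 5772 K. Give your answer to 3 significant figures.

27.2 L_☉

L/L_☉ = (R/R_☉)² (T/T_☉)⁴ = (0.630)² × (16600/5772)⁴
       = 0.3969 × (2.876)⁴ = 0.3969 × 68.41 = 27.15.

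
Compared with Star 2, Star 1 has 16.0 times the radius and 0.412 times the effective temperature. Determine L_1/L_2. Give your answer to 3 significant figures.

From the Stefan–Boltzmann law, L ∝ R²T⁴, so
L_1/L_2 = (R_1/R_2)² (T_1/T_2)⁴ = (16.0)² × (0.412)⁴ = 256.0 × 0.02881 = 7.376.

7.38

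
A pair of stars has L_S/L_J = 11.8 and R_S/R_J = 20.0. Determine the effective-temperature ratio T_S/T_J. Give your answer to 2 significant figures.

0.41

L ∝ R²T⁴ gives T ∝ (L/R²)^(1/4), so
T_S/T_J = (11.8 / 20.0²)^(1/4) = (0.02950)^(1/4) = 0.4144.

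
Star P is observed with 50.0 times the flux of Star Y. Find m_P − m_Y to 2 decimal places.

m_P − m_Y = −2.5 log₁₀(F_P/F_Y) = −2.5 log₁₀(50.0) = −2.5 × (1.699) = -4.247.

-4.25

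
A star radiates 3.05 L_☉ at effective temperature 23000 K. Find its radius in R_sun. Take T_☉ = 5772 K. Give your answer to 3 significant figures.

R/R_☉ = √(L/L_☉) / (T/T_☉)² = √(3.05) / (3.985)²
       = 1.746 / 15.88 = 0.1100.

0.110 R_sun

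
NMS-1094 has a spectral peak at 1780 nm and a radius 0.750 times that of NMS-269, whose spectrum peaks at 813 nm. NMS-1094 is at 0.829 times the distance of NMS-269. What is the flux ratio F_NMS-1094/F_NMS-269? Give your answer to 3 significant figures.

0.0356

Wien's law: T_NMS-1094/T_NMS-269 = λ_NMS-269/λ_NMS-1094 = 813/1780 = 0.4567.
L_NMS-1094/L_NMS-269 = (R_NMS-1094/R_NMS-269)²(T_NMS-1094/T_NMS-269)⁴ = (0.750)²(0.4567)⁴ = 0.02448.
F_NMS-1094/F_NMS-269 = (L_NMS-1094/L_NMS-269)/(d_NMS-1094/d_NMS-269)² = 0.02448/(0.829)² = 0.03562.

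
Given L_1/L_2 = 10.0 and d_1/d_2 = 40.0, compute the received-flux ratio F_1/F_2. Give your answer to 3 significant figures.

F = L/(4πd²), so F_1/F_2 = (L_1/L_2) / (d_1/d_2)²
= 10.0 / (40.0)² = 10.0 / 1600 = 0.006250.

0.00625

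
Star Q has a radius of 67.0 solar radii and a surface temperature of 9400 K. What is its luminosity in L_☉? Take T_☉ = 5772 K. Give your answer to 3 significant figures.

L/L_☉ = (R/R_☉)² (T/T_☉)⁴ = (67.0)² × (9400/5772)⁴
       = 4489 × (1.629)⁴ = 4489 × 7.034 = 3.158×10^4.

3.16×10^4 L_☉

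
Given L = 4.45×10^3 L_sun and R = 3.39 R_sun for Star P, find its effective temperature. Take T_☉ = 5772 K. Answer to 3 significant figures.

T/T_☉ = (L/L_☉)^(1/4) / (R/R_☉)^(1/2)
T = 5772 × (4.45×10^3)^(1/4) / √(3.39) = 5772 × 8.168 / 1.841 = 2.560×10^4 K.

2.56×10^4 K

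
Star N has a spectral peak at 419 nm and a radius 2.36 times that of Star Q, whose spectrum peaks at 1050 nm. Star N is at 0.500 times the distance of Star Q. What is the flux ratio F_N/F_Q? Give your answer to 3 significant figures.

879

Wien's law: T_N/T_Q = λ_Q/λ_N = 1050/419 = 2.506.
L_N/L_Q = (R_N/R_Q)²(T_N/T_Q)⁴ = (2.36)²(2.506)⁴ = 219.6.
F_N/F_Q = (L_N/L_Q)/(d_N/d_Q)² = 219.6/(0.500)² = 878.6.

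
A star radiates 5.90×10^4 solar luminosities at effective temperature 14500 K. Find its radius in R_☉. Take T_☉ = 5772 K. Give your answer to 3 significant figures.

38.5 R_☉

R/R_☉ = √(L/L_☉) / (T/T_☉)² = √(5.90×10^4) / (2.512)²
       = 242.9 / 6.311 = 38.49.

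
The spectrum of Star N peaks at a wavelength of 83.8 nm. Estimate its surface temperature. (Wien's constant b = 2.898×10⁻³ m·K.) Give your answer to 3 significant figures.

3.46×10^4 K

T = b/λ_max = 2.898×10⁻³ / (83.8×10⁻⁹) = 3.458×10^4 K.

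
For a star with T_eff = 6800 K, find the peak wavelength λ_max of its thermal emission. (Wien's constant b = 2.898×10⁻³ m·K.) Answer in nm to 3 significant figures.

426 nm

λ_max = b/T = 2.898×10⁻³ / 6800 = 4.26×10^-7 m = 426.2 nm.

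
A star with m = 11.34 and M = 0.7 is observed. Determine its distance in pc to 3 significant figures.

1.34×10^3 pc

m − M = 5 log₁₀(d/10 pc)
11.34 − (0.7) = 10.64 = 5 log₁₀(d/10)
d = 10 × 10^(10.64/5) = 10 × 10^2.128 = 1343 pc.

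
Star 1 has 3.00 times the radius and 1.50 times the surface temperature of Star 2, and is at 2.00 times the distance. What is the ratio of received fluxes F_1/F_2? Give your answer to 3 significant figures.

11.4

L_1/L_2 = (R_1/R_2)²(T_1/T_2)⁴ = (3.00)² × (1.50)⁴ = 45.56.
F_1/F_2 = (L_1/L_2)/(d_1/d_2)² = 45.56 / (2.00)² = 11.39.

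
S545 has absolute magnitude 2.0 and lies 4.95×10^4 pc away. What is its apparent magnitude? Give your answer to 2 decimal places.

20.47

m = M + 5 log₁₀(d/10 pc) = 2.0 + 5 log₁₀(4.95×10^4/10)
  = 2.0 + 5 × 3.695 = 2.0 + 18.47 = 20.47.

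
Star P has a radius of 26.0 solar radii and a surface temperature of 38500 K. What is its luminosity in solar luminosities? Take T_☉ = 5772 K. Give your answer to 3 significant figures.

L/L_☉ = (R/R_☉)² (T/T_☉)⁴ = (26.0)² × (38500/5772)⁴
       = 676.0 × (6.670)⁴ = 676.0 × 1979 = 1.338×10^6.

1.34×10^6 solar luminosities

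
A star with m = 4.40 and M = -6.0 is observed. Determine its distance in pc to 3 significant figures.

m − M = 5 log₁₀(d/10 pc)
4.40 − (-6.0) = 10.40 = 5 log₁₀(d/10)
d = 10 × 10^(10.40/5) = 10 × 10^2.080 = 1202 pc.

1.20×10^3 pc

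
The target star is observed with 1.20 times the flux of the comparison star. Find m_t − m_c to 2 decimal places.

-0.20

m_t − m_c = −2.5 log₁₀(F_t/F_c) = −2.5 log₁₀(1.20) = −2.5 × (0.079) = -0.198.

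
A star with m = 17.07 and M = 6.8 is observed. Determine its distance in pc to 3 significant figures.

1.13×10^3 pc

m − M = 5 log₁₀(d/10 pc)
17.07 − (6.8) = 10.27 = 5 log₁₀(d/10)
d = 10 × 10^(10.27/5) = 10 × 10^2.054 = 1132 pc.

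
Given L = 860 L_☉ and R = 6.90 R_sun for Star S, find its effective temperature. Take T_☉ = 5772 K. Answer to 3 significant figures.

1.19×10^4 K

T/T_☉ = (L/L_☉)^(1/4) / (R/R_☉)^(1/2)
T = 5772 × (860)^(1/4) / √(6.90) = 5772 × 5.415 / 2.627 = 1.190×10^4 K.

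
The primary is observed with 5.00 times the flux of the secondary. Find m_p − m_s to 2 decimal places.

m_p − m_s = −2.5 log₁₀(F_p/F_s) = −2.5 log₁₀(5.00) = −2.5 × (0.699) = -1.747.

-1.75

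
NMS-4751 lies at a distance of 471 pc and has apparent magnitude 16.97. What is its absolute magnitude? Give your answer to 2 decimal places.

8.60

M = m − 5 log₁₀(d/10 pc) = 16.97 − 5 log₁₀(471/10)
  = 16.97 − 5 × 1.673 = 16.97 − 8.37 = 8.60.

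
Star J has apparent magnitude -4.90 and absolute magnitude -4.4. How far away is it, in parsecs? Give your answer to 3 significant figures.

7.94 pc

m − M = 5 log₁₀(d/10 pc)
-4.90 − (-4.4) = -0.50 = 5 log₁₀(d/10)
d = 10 × 10^(-0.50/5) = 10 × 10^-0.100 = 7.943 pc.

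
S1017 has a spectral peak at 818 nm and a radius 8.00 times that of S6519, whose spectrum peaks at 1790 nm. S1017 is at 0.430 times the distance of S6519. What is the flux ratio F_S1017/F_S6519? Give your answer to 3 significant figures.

Wien's law: T_S1017/T_S6519 = λ_S6519/λ_S1017 = 1790/818 = 2.188.
L_S1017/L_S6519 = (R_S1017/R_S6519)²(T_S1017/T_S6519)⁴ = (8.00)²(2.188)⁴ = 1468.
F_S1017/F_S6519 = (L_S1017/L_S6519)/(d_S1017/d_S6519)² = 1468/(0.430)² = 7937.

7.94×10^3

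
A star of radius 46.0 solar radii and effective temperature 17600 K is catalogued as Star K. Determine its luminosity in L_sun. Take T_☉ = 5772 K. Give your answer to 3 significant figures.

L/L_☉ = (R/R_☉)² (T/T_☉)⁴ = (46.0)² × (17600/5772)⁴
       = 2116 × (3.049)⁴ = 2116 × 86.45 = 1.829×10^5.

1.83×10^5 L_sun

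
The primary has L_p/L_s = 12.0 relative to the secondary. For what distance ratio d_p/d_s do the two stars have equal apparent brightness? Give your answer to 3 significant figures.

Equal flux requires L_p/d_p² = L_s/d_s², so d_p/d_s = √(L_p/L_s)
= √(12.0) = 3.464.

3.46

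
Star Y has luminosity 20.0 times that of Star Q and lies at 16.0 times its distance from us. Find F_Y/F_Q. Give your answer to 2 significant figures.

0.078

F = L/(4πd²), so F_Y/F_Q = (L_Y/L_Q) / (d_Y/d_Q)²
= 20.0 / (16.0)² = 20.0 / 256.0 = 0.07812.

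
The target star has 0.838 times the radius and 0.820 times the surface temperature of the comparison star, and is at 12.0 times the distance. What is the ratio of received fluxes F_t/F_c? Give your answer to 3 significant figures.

L_t/L_c = (R_t/R_c)²(T_t/T_c)⁴ = (0.838)² × (0.820)⁴ = 0.3175.
F_t/F_c = (L_t/L_c)/(d_t/d_c)² = 0.3175 / (12.0)² = 0.002205.

0.00220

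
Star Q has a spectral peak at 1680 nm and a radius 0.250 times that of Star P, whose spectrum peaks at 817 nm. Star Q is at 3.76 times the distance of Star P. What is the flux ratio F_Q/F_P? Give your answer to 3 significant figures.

2.47×10^-4

Wien's law: T_Q/T_P = λ_P/λ_Q = 817/1680 = 0.4863.
L_Q/L_P = (R_Q/R_P)²(T_Q/T_P)⁴ = (0.250)²(0.4863)⁴ = 0.003496.
F_Q/F_P = (L_Q/L_P)/(d_Q/d_P)² = 0.003496/(3.76)² = 2.473×10^-4.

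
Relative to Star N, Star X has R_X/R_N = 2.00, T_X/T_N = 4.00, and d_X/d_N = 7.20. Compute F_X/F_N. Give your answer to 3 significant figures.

19.8

L_X/L_N = (R_X/R_N)²(T_X/T_N)⁴ = (2.00)² × (4.00)⁴ = 1024.
F_X/F_N = (L_X/L_N)/(d_X/d_N)² = 1024 / (7.20)² = 19.75.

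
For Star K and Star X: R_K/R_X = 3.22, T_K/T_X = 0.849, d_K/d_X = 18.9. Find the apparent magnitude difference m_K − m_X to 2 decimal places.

4.55

L_K/L_X = (3.22)²(0.849)⁴ = 5.387.
F_K/F_X = (L_K/L_X)/(d_K/d_X)² = 5.387/357.2 = 0.01508.
m_K − m_X = −2.5 log₁₀(0.01508) = 4.55.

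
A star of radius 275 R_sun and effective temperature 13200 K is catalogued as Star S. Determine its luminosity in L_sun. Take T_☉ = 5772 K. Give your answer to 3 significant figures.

2.07×10^6 L_sun

L/L_☉ = (R/R_☉)² (T/T_☉)⁴ = (275)² × (13200/5772)⁴
       = 7.562×10^4 × (2.287)⁴ = 7.562×10^4 × 27.35 = 2.069×10^6.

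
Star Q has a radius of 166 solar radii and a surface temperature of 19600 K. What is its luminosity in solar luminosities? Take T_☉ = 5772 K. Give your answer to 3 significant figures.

3.66×10^6 solar luminosities

L/L_☉ = (R/R_☉)² (T/T_☉)⁴ = (166)² × (19600/5772)⁴
       = 2.756×10^4 × (3.396)⁴ = 2.756×10^4 × 133.0 = 3.664×10^6.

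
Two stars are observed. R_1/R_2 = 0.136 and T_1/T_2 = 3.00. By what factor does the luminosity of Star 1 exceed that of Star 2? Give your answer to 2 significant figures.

1.5

From the Stefan–Boltzmann law, L ∝ R²T⁴, so
L_1/L_2 = (R_1/R_2)² (T_1/T_2)⁴ = (0.136)² × (3.00)⁴ = 0.01850 × 81.00 = 1.498.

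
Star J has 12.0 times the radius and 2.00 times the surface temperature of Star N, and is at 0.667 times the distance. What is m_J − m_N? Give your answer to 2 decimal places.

L_J/L_N = (12.0)²(2.00)⁴ = 2304.
F_J/F_N = (L_J/L_N)/(d_J/d_N)² = 2304/0.4449 = 5179.
m_J − m_N = −2.5 log₁₀(5179) = -9.29.

-9.29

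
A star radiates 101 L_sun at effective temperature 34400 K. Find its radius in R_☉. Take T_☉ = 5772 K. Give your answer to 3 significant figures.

0.283 R_☉

R/R_☉ = √(L/L_☉) / (T/T_☉)² = √(101) / (5.960)²
       = 10.05 / 35.52 = 0.2829.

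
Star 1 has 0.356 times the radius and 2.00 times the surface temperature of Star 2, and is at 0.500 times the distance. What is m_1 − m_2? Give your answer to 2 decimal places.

L_1/L_2 = (0.356)²(2.00)⁴ = 2.028.
F_1/F_2 = (L_1/L_2)/(d_1/d_2)² = 2.028/0.2500 = 8.111.
m_1 − m_2 = −2.5 log₁₀(8.111) = -2.27.

-2.27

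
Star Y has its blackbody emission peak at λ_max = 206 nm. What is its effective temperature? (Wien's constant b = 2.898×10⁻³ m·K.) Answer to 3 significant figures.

T = b/λ_max = 2.898×10⁻³ / (206×10⁻⁹) = 1.407×10^4 K.

1.41×10^4 K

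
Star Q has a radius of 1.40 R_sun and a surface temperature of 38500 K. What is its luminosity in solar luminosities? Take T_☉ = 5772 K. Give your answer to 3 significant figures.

3.88×10^3 solar luminosities

L/L_☉ = (R/R_☉)² (T/T_☉)⁴ = (1.40)² × (38500/5772)⁴
       = 1.960 × (6.670)⁴ = 1.960 × 1979 = 3880.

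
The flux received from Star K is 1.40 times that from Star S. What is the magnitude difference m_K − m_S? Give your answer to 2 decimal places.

-0.37

m_K − m_S = −2.5 log₁₀(F_K/F_S) = −2.5 log₁₀(1.40) = −2.5 × (0.146) = -0.365.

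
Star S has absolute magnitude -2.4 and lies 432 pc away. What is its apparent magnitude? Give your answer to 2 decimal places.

5.78

m = M + 5 log₁₀(d/10 pc) = -2.4 + 5 log₁₀(432/10)
  = -2.4 + 5 × 1.635 = -2.4 + 8.18 = 5.78.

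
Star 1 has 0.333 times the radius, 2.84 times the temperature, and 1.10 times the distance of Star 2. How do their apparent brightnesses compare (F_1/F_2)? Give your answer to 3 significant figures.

5.96

L_1/L_2 = (R_1/R_2)²(T_1/T_2)⁴ = (0.333)² × (2.84)⁴ = 7.214.
F_1/F_2 = (L_1/L_2)/(d_1/d_2)² = 7.214 / (1.10)² = 5.962.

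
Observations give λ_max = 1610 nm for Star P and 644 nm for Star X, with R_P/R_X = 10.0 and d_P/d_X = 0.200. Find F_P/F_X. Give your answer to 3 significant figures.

64.0

Wien's law: T_P/T_X = λ_X/λ_P = 644/1610 = 0.4000.
L_P/L_X = (R_P/R_X)²(T_P/T_X)⁴ = (10.0)²(0.4000)⁴ = 2.560.
F_P/F_X = (L_P/L_X)/(d_P/d_X)² = 2.560/(0.200)² = 64.00.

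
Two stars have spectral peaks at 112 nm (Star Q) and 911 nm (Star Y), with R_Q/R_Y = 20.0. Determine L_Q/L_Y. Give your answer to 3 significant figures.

1.75×10^6

Wien's law gives T ∝ 1/λ_max, so T_Q/T_Y = λ_Y/λ_Q = 911/112 = 8.134.
Then L ∝ R²T⁴ gives L_Q/L_Y = (20.0)² × (8.134)⁴ = 400.0 × 4377 = 1.751×10^6.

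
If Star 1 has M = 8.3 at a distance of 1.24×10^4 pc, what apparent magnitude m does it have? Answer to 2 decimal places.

23.77

m = M + 5 log₁₀(d/10 pc) = 8.3 + 5 log₁₀(1.24×10^4/10)
  = 8.3 + 5 × 3.093 = 8.3 + 15.47 = 23.77.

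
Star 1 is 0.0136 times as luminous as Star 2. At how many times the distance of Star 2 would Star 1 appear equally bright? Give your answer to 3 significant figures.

0.117

Equal flux requires L_1/d_1² = L_2/d_2², so d_1/d_2 = √(L_1/L_2)
= √(0.0136) = 0.1166.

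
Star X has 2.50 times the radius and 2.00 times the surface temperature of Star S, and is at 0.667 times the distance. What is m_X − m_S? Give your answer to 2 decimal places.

L_X/L_S = (2.50)²(2.00)⁴ = 100.0.
F_X/F_S = (L_X/L_S)/(d_X/d_S)² = 100.0/0.4449 = 224.8.
m_X − m_S = −2.5 log₁₀(224.8) = -5.88.

-5.88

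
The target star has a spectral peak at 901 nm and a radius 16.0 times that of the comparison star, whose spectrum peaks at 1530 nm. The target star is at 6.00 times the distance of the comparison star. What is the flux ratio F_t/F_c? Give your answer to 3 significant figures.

59.1

Wien's law: T_t/T_c = λ_c/λ_t = 1530/901 = 1.698.
L_t/L_c = (R_t/R_c)²(T_t/T_c)⁴ = (16.0)²(1.698)⁴ = 2129.
F_t/F_c = (L_t/L_c)/(d_t/d_c)² = 2129/(6.00)² = 59.13.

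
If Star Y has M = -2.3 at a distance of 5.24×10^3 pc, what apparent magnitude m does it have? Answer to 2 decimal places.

m = M + 5 log₁₀(d/10 pc) = -2.3 + 5 log₁₀(5.24×10^3/10)
  = -2.3 + 5 × 2.719 = -2.3 + 13.60 = 11.30.

11.30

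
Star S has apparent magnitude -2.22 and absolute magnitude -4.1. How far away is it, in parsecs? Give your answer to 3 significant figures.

23.8 pc

m − M = 5 log₁₀(d/10 pc)
-2.22 − (-4.1) = 1.88 = 5 log₁₀(d/10)
d = 10 × 10^(1.88/5) = 10 × 10^0.376 = 23.77 pc.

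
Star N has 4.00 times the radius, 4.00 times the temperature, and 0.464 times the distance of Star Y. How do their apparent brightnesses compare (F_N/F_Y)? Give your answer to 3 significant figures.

1.90×10^4

L_N/L_Y = (R_N/R_Y)²(T_N/T_Y)⁴ = (4.00)² × (4.00)⁴ = 4096.
F_N/F_Y = (L_N/L_Y)/(d_N/d_Y)² = 4096 / (0.464)² = 1.902×10^4.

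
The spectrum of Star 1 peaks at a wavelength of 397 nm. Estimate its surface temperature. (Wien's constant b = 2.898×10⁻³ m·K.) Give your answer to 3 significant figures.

7.30×10^3 K

T = b/λ_max = 2.898×10⁻³ / (397×10⁻⁹) = 7300 K.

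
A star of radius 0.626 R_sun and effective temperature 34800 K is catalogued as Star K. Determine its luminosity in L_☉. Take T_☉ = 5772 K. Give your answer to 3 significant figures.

L/L_☉ = (R/R_☉)² (T/T_☉)⁴ = (0.626)² × (34800/5772)⁴
       = 0.3919 × (6.029)⁴ = 0.3919 × 1321 = 517.8.

518 L_☉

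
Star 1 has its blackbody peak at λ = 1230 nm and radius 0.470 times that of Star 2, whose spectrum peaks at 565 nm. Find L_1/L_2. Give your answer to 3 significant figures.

0.00983

Wien's law gives T ∝ 1/λ_max, so T_1/T_2 = λ_2/λ_1 = 565/1230 = 0.4593.
Then L ∝ R²T⁴ gives L_1/L_2 = (0.470)² × (0.4593)⁴ = 0.2209 × 0.04452 = 0.009835.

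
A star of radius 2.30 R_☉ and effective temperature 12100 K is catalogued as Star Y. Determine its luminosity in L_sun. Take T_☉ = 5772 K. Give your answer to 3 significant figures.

102 L_sun

L/L_☉ = (R/R_☉)² (T/T_☉)⁴ = (2.30)² × (12100/5772)⁴
       = 5.290 × (2.096)⁴ = 5.290 × 19.31 = 102.2.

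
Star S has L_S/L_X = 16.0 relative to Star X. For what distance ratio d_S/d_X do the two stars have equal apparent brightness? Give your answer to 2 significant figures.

4.0

Equal flux requires L_S/d_S² = L_X/d_X², so d_S/d_X = √(L_S/L_X)
= √(16.0) = 4.000.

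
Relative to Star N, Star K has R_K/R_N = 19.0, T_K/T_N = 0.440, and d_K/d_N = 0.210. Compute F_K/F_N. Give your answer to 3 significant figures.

307

L_K/L_N = (R_K/R_N)²(T_K/T_N)⁴ = (19.0)² × (0.440)⁴ = 13.53.
F_K/F_N = (L_K/L_N)/(d_K/d_N)² = 13.53 / (0.210)² = 306.8.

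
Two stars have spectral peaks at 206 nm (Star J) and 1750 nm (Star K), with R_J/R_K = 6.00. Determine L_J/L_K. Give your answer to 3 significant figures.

Wien's law gives T ∝ 1/λ_max, so T_J/T_K = λ_K/λ_J = 1750/206 = 8.495.
Then L ∝ R²T⁴ gives L_J/L_K = (6.00)² × (8.495)⁴ = 36.00 × 5208 = 1.875×10^5.

1.87×10^5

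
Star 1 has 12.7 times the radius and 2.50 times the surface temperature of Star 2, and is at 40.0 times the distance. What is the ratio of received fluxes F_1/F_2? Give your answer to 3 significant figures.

3.94

L_1/L_2 = (R_1/R_2)²(T_1/T_2)⁴ = (12.7)² × (2.50)⁴ = 6300.
F_1/F_2 = (L_1/L_2)/(d_1/d_2)² = 6300 / (40.0)² = 3.938.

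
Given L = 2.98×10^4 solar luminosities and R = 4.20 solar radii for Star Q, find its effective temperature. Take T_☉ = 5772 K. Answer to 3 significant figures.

3.70×10^4 K

T/T_☉ = (L/L_☉)^(1/4) / (R/R_☉)^(1/2)
T = 5772 × (2.98×10^4)^(1/4) / √(4.20) = 5772 × 13.14 / 2.049 = 3.700×10^4 K.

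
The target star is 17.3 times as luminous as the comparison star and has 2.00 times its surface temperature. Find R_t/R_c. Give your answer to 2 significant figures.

L ∝ R²T⁴ gives R ∝ √L / T², so
R_t/R_c = √(17.3) / (2.00)² = 4.159 / 4.000 = 1.040.

1.0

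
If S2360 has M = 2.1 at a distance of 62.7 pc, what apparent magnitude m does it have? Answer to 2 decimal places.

6.09

m = M + 5 log₁₀(d/10 pc) = 2.1 + 5 log₁₀(62.7/10)
  = 2.1 + 5 × 0.797 = 2.1 + 3.99 = 6.09.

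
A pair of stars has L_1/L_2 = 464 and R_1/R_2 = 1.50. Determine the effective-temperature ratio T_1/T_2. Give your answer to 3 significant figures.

3.79

L ∝ R²T⁴ gives T ∝ (L/R²)^(1/4), so
T_1/T_2 = (464 / 1.50²)^(1/4) = (206.2)^(1/4) = 3.790.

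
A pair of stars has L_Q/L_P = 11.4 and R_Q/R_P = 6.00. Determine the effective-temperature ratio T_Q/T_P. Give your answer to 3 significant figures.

0.750

L ∝ R²T⁴ gives T ∝ (L/R²)^(1/4), so
T_Q/T_P = (11.4 / 6.00²)^(1/4) = (0.3167)^(1/4) = 0.7502.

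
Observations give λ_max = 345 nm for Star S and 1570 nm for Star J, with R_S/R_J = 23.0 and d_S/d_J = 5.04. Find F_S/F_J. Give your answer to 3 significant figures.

8.93×10^3

Wien's law: T_S/T_J = λ_J/λ_S = 1570/345 = 4.551.
L_S/L_J = (R_S/R_J)²(T_S/T_J)⁴ = (23.0)²(4.551)⁴ = 2.269×10^5.
F_S/F_J = (L_S/L_J)/(d_S/d_J)² = 2.269×10^5/(5.04)² = 8931.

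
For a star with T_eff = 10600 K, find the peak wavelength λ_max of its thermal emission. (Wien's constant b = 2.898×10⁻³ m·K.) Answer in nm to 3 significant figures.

273 nm

λ_max = b/T = 2.898×10⁻³ / 10600 = 2.73×10^-7 m = 273.4 nm.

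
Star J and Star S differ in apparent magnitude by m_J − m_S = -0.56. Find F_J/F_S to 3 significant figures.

F_J/F_S = 10^(−(m_J − m_S)/2.5) = 10^(0.56/2.5) = 10^0.224 = 1.675.

1.67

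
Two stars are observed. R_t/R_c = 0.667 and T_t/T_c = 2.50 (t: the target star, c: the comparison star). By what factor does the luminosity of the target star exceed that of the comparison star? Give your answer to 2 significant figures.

17

From the Stefan–Boltzmann law, L ∝ R²T⁴, so
L_t/L_c = (R_t/R_c)² (T_t/T_c)⁴ = (0.667)² × (2.50)⁴ = 0.4449 × 39.06 = 17.38.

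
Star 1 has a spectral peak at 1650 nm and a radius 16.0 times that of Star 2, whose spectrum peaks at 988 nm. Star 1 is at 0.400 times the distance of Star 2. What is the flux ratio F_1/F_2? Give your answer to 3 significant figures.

206

Wien's law: T_1/T_2 = λ_2/λ_1 = 988/1650 = 0.5988.
L_1/L_2 = (R_1/R_2)²(T_1/T_2)⁴ = (16.0)²(0.5988)⁴ = 32.91.
F_1/F_2 = (L_1/L_2)/(d_1/d_2)² = 32.91/(0.400)² = 205.7.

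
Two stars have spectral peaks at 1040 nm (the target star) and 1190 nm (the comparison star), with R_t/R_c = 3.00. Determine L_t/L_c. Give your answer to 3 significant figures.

Wien's law gives T ∝ 1/λ_max, so T_t/T_c = λ_c/λ_t = 1190/1040 = 1.144.
Then L ∝ R²T⁴ gives L_t/L_c = (3.00)² × (1.144)⁴ = 9.000 × 1.714 = 15.43.

15.4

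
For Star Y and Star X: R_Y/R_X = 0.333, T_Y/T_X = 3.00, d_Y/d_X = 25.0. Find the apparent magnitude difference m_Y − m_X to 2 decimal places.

4.61

L_Y/L_X = (0.333)²(3.00)⁴ = 8.982.
F_Y/F_X = (L_Y/L_X)/(d_Y/d_X)² = 8.982/625.0 = 0.01437.
m_Y − m_X = −2.5 log₁₀(0.01437) = 4.61.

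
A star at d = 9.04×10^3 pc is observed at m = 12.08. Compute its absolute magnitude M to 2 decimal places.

M = m − 5 log₁₀(d/10 pc) = 12.08 − 5 log₁₀(9.04×10^3/10)
  = 12.08 − 5 × 2.956 = 12.08 − 14.78 = -2.70.

-2.70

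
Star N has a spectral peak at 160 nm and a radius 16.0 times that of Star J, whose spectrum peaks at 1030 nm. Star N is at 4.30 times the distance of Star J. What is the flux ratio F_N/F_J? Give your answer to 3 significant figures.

2.38×10^4

Wien's law: T_N/T_J = λ_J/λ_N = 1030/160 = 6.438.
L_N/L_J = (R_N/R_J)²(T_N/T_J)⁴ = (16.0)²(6.438)⁴ = 4.397×10^5.
F_N/F_J = (L_N/L_J)/(d_N/d_J)² = 4.397×10^5/(4.30)² = 2.378×10^4.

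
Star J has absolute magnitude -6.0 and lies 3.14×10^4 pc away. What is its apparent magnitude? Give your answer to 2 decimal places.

m = M + 5 log₁₀(d/10 pc) = -6.0 + 5 log₁₀(3.14×10^4/10)
  = -6.0 + 5 × 3.497 = -6.0 + 17.48 = 11.48.

11.48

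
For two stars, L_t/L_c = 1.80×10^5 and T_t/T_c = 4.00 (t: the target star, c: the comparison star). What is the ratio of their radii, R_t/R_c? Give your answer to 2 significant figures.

27

L ∝ R²T⁴ gives R ∝ √L / T², so
R_t/R_c = √(1.80×10^5) / (4.00)² = 424.3 / 16.00 = 26.52.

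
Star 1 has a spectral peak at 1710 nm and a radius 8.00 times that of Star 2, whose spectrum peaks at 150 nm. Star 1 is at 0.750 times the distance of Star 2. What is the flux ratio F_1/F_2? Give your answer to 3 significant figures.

Wien's law: T_1/T_2 = λ_2/λ_1 = 150/1710 = 0.08772.
L_1/L_2 = (R_1/R_2)²(T_1/T_2)⁴ = (8.00)²(0.08772)⁴ = 0.003789.
F_1/F_2 = (L_1/L_2)/(d_1/d_2)² = 0.003789/(0.750)² = 0.006737.

0.00674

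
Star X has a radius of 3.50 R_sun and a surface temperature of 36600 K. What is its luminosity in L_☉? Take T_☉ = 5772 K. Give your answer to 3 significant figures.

1.98×10^4 L_☉

L/L_☉ = (R/R_☉)² (T/T_☉)⁴ = (3.50)² × (36600/5772)⁴
       = 12.25 × (6.341)⁴ = 12.25 × 1617 = 1.980×10^4.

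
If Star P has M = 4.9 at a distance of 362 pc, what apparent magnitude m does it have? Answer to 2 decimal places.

m = M + 5 log₁₀(d/10 pc) = 4.9 + 5 log₁₀(362/10)
  = 4.9 + 5 × 1.559 = 4.9 + 7.79 = 12.69.

12.69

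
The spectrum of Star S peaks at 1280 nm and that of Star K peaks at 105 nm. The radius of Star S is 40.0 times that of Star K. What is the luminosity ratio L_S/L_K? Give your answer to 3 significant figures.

Wien's law gives T ∝ 1/λ_max, so T_S/T_K = λ_K/λ_S = 105/1280 = 0.08203.
Then L ∝ R²T⁴ gives L_S/L_K = (40.0)² × (0.08203)⁴ = 1600 × 4.528×10^-5 = 0.07245.

0.0724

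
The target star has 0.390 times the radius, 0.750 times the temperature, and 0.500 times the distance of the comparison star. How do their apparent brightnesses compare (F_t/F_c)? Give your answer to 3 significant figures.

0.193

L_t/L_c = (R_t/R_c)²(T_t/T_c)⁴ = (0.390)² × (0.750)⁴ = 0.04813.
F_t/F_c = (L_t/L_c)/(d_t/d_c)² = 0.04813 / (0.500)² = 0.1925.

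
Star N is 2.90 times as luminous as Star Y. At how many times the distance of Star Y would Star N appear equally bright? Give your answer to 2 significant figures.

Equal flux requires L_N/d_N² = L_Y/d_Y², so d_N/d_Y = √(L_N/L_Y)
= √(2.90) = 1.703.

1.7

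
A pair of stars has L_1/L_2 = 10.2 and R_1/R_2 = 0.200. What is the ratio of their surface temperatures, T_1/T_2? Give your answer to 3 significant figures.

4.00

L ∝ R²T⁴ gives T ∝ (L/R²)^(1/4), so
T_1/T_2 = (10.2 / 0.200²)^(1/4) = (255.0)^(1/4) = 3.996.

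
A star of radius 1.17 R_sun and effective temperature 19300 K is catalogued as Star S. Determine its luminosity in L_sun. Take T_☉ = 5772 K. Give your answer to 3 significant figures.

171 L_sun

L/L_☉ = (R/R_☉)² (T/T_☉)⁴ = (1.17)² × (19300/5772)⁴
       = 1.369 × (3.344)⁴ = 1.369 × 125.0 = 171.1.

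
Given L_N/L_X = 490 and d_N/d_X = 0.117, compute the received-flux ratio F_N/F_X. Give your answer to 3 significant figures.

3.58×10^4

F = L/(4πd²), so F_N/F_X = (L_N/L_X) / (d_N/d_X)²
= 490 / (0.117)² = 490 / 0.01369 = 3.580×10^4.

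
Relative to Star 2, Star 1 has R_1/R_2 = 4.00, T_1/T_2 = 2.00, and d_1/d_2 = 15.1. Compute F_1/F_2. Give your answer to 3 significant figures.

L_1/L_2 = (R_1/R_2)²(T_1/T_2)⁴ = (4.00)² × (2.00)⁴ = 256.0.
F_1/F_2 = (L_1/L_2)/(d_1/d_2)² = 256.0 / (15.1)² = 1.123.

1.12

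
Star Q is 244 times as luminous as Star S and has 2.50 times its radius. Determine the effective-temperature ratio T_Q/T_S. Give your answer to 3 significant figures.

L ∝ R²T⁴ gives T ∝ (L/R²)^(1/4), so
T_Q/T_S = (244 / 2.50²)^(1/4) = (39.04)^(1/4) = 2.500.

2.50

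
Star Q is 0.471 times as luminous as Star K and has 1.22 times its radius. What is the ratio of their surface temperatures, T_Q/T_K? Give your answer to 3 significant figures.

0.750

L ∝ R²T⁴ gives T ∝ (L/R²)^(1/4), so
T_Q/T_K = (0.471 / 1.22²)^(1/4) = (0.3164)^(1/4) = 0.7500.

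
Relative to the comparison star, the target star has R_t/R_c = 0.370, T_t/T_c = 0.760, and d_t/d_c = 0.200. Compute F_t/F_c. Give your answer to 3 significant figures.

1.14

L_t/L_c = (R_t/R_c)²(T_t/T_c)⁴ = (0.370)² × (0.760)⁴ = 0.04567.
F_t/F_c = (L_t/L_c)/(d_t/d_c)² = 0.04567 / (0.200)² = 1.142.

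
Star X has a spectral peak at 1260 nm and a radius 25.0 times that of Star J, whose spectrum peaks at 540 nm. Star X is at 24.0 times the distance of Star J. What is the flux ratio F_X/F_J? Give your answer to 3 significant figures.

0.0366

Wien's law: T_X/T_J = λ_J/λ_X = 540/1260 = 0.4286.
L_X/L_J = (R_X/R_J)²(T_X/T_J)⁴ = (25.0)²(0.4286)⁴ = 21.08.
F_X/F_J = (L_X/L_J)/(d_X/d_J)² = 21.08/(24.0)² = 0.03661.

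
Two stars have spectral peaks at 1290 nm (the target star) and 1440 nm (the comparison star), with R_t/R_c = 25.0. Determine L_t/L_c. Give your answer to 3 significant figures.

Wien's law gives T ∝ 1/λ_max, so T_t/T_c = λ_c/λ_t = 1440/1290 = 1.116.
Then L ∝ R²T⁴ gives L_t/L_c = (25.0)² × (1.116)⁴ = 625.0 × 1.553 = 970.4.

970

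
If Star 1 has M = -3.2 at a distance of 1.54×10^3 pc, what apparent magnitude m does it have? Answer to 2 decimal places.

7.74

m = M + 5 log₁₀(d/10 pc) = -3.2 + 5 log₁₀(1.54×10^3/10)
  = -3.2 + 5 × 2.188 = -3.2 + 10.94 = 7.74.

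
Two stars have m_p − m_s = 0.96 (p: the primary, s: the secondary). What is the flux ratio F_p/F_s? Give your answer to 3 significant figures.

0.413

F_p/F_s = 10^(−(m_p − m_s)/2.5) = 10^(-0.96/2.5) = 10^-0.384 = 0.4130.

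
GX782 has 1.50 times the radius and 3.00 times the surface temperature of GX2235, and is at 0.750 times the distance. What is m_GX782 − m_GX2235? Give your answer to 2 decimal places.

L_GX782/L_GX2235 = (1.50)²(3.00)⁴ = 182.2.
F_GX782/F_GX2235 = (L_GX782/L_GX2235)/(d_GX782/d_GX2235)² = 182.2/0.5625 = 324.0.
m_GX782 − m_GX2235 = −2.5 log₁₀(324.0) = -6.28.

-6.28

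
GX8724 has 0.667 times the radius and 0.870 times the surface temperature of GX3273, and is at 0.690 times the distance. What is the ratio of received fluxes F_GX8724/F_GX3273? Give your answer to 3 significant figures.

0.535

L_GX8724/L_GX3273 = (R_GX8724/R_GX3273)²(T_GX8724/T_GX3273)⁴ = (0.667)² × (0.870)⁴ = 0.2549.
F_GX8724/F_GX3273 = (L_GX8724/L_GX3273)/(d_GX8724/d_GX3273)² = 0.2549 / (0.690)² = 0.5353.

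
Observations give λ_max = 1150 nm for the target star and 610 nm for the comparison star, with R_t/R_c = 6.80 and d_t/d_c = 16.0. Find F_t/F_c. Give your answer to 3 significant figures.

0.0143

Wien's law: T_t/T_c = λ_c/λ_t = 610/1150 = 0.5304.
L_t/L_c = (R_t/R_c)²(T_t/T_c)⁴ = (6.80)²(0.5304)⁴ = 3.661.
F_t/F_c = (L_t/L_c)/(d_t/d_c)² = 3.661/(16.0)² = 0.01430.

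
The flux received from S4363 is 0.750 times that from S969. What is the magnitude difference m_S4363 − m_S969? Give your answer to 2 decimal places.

m_S4363 − m_S969 = −2.5 log₁₀(F_S4363/F_S969) = −2.5 log₁₀(0.750) = −2.5 × (-0.125) = 0.312.

0.31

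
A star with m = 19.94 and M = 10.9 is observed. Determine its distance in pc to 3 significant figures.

643 pc

m − M = 5 log₁₀(d/10 pc)
19.94 − (10.9) = 9.04 = 5 log₁₀(d/10)
d = 10 × 10^(9.04/5) = 10 × 10^1.808 = 642.7 pc.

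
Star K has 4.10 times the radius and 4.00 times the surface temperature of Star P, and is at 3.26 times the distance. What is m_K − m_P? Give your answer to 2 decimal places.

L_K/L_P = (4.10)²(4.00)⁴ = 4303.
F_K/F_P = (L_K/L_P)/(d_K/d_P)² = 4303/10.63 = 404.9.
m_K − m_P = −2.5 log₁₀(404.9) = -6.52.

-6.52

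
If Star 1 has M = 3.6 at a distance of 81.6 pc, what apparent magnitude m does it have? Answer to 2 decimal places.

8.16

m = M + 5 log₁₀(d/10 pc) = 3.6 + 5 log₁₀(81.6/10)
  = 3.6 + 5 × 0.912 = 3.6 + 4.56 = 8.16.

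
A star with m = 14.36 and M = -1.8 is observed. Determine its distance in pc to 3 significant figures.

1.71×10^4 pc

m − M = 5 log₁₀(d/10 pc)
14.36 − (-1.8) = 16.16 = 5 log₁₀(d/10)
d = 10 × 10^(16.16/5) = 10 × 10^3.232 = 1.706×10^4 pc.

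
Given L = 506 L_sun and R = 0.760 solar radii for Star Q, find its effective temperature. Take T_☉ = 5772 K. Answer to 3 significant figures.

3.14×10^4 K

T/T_☉ = (L/L_☉)^(1/4) / (R/R_☉)^(1/2)
T = 5772 × (506)^(1/4) / √(0.760) = 5772 × 4.743 / 0.8718 = 3.140×10^4 K.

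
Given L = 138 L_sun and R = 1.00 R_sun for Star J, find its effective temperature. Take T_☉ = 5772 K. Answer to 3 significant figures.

T/T_☉ = (L/L_☉)^(1/4) / (R/R_☉)^(1/2)
T = 5772 × (138)^(1/4) / √(1.00) = 5772 × 3.427 / 1.000 = 1.978×10^4 K.

1.98×10^4 K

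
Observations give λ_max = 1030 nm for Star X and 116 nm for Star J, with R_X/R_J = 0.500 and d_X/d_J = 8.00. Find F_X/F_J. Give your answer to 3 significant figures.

Wien's law: T_X/T_J = λ_J/λ_X = 116/1030 = 0.1126.
L_X/L_J = (R_X/R_J)²(T_X/T_J)⁴ = (0.500)²(0.1126)⁴ = 4.022×10^-5.
F_X/F_J = (L_X/L_J)/(d_X/d_J)² = 4.022×10^-5/(8.00)² = 6.284×10^-7.

6.28×10^-7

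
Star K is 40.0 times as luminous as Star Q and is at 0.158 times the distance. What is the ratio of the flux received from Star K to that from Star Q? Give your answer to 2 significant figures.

1.6×10^3

F = L/(4πd²), so F_K/F_Q = (L_K/L_Q) / (d_K/d_Q)²
= 40.0 / (0.158)² = 40.0 / 0.02496 = 1602.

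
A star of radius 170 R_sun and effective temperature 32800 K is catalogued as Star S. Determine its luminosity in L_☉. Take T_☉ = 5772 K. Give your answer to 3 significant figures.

L/L_☉ = (R/R_☉)² (T/T_☉)⁴ = (170)² × (32800/5772)⁴
       = 2.890×10^4 × (5.683)⁴ = 2.890×10^4 × 1043 = 3.014×10^7.

3.01×10^7 L_☉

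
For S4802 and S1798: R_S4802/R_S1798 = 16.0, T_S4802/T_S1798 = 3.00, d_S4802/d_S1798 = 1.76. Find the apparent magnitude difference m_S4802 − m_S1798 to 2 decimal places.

-9.56

L_S4802/L_S1798 = (16.0)²(3.00)⁴ = 2.074×10^4.
F_S4802/F_S1798 = (L_S4802/L_S1798)/(d_S4802/d_S1798)² = 2.074×10^4/3.098 = 6694.
m_S4802 − m_S1798 = −2.5 log₁₀(6694) = -9.56.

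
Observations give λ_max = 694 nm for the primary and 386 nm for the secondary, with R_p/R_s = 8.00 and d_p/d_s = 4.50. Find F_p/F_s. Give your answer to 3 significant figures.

Wien's law: T_p/T_s = λ_s/λ_p = 386/694 = 0.5562.
L_p/L_s = (R_p/R_s)²(T_p/T_s)⁴ = (8.00)²(0.5562)⁴ = 6.125.
F_p/F_s = (L_p/L_s)/(d_p/d_s)² = 6.125/(4.50)² = 0.3025.

0.302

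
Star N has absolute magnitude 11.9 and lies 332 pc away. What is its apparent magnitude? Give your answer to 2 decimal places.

19.51

m = M + 5 log₁₀(d/10 pc) = 11.9 + 5 log₁₀(332/10)
  = 11.9 + 5 × 1.521 = 11.9 + 7.61 = 19.51.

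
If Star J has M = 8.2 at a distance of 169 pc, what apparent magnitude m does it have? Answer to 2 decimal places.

14.34

m = M + 5 log₁₀(d/10 pc) = 8.2 + 5 log₁₀(169/10)
  = 8.2 + 5 × 1.228 = 8.2 + 6.14 = 14.34.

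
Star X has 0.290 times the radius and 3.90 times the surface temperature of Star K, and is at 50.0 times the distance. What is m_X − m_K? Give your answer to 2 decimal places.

5.27

L_X/L_K = (0.290)²(3.90)⁴ = 19.46.
F_X/F_K = (L_X/L_K)/(d_X/d_K)² = 19.46/2500 = 0.007782.
m_X − m_K = −2.5 log₁₀(0.007782) = 5.27.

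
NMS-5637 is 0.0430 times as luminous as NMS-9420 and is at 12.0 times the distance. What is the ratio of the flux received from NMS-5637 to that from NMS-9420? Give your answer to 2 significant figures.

F = L/(4πd²), so F_NMS-5637/F_NMS-9420 = (L_NMS-5637/L_NMS-9420) / (d_NMS-5637/d_NMS-9420)²
= 0.0430 / (12.0)² = 0.0430 / 144.0 = 2.986×10^-4.

3.0×10^-4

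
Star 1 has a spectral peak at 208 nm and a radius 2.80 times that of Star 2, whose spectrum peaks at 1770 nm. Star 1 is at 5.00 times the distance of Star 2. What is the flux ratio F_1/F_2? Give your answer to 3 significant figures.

Wien's law: T_1/T_2 = λ_2/λ_1 = 1770/208 = 8.510.
L_1/L_2 = (R_1/R_2)²(T_1/T_2)⁴ = (2.80)²(8.510)⁴ = 4.111×10^4.
F_1/F_2 = (L_1/L_2)/(d_1/d_2)² = 4.111×10^4/(5.00)² = 1644.

1.64×10^3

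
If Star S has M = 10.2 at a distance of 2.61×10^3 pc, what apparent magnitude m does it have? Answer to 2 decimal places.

m = M + 5 log₁₀(d/10 pc) = 10.2 + 5 log₁₀(2.61×10^3/10)
  = 10.2 + 5 × 2.417 = 10.2 + 12.08 = 22.28.

22.28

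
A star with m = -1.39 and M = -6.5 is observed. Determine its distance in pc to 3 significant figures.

m − M = 5 log₁₀(d/10 pc)
-1.39 − (-6.5) = 5.11 = 5 log₁₀(d/10)
d = 10 × 10^(5.11/5) = 10 × 10^1.022 = 105.2 pc.

105 pc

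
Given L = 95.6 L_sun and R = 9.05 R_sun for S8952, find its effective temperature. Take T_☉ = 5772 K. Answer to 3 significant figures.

6.00×10^3 K

T/T_☉ = (L/L_☉)^(1/4) / (R/R_☉)^(1/2)
T = 5772 × (95.6)^(1/4) / √(9.05) = 5772 × 3.127 / 3.008 = 6000 K.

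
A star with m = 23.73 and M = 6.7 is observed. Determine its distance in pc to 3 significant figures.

m − M = 5 log₁₀(d/10 pc)
23.73 − (6.7) = 17.03 = 5 log₁₀(d/10)
d = 10 × 10^(17.03/5) = 10 × 10^3.406 = 2.547×10^4 pc.

2.55×10^4 pc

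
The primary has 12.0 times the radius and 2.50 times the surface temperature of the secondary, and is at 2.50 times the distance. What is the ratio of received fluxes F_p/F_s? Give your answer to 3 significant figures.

L_p/L_s = (R_p/R_s)²(T_p/T_s)⁴ = (12.0)² × (2.50)⁴ = 5625.
F_p/F_s = (L_p/L_s)/(d_p/d_s)² = 5625 / (2.50)² = 900.0.

900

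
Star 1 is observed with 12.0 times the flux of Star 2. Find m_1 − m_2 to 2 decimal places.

-2.70

m_1 − m_2 = −2.5 log₁₀(F_1/F_2) = −2.5 log₁₀(12.0) = −2.5 × (1.079) = -2.698.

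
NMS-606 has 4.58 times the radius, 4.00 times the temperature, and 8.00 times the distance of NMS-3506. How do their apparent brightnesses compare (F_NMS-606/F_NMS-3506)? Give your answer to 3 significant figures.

83.9

L_NMS-606/L_NMS-3506 = (R_NMS-606/R_NMS-3506)²(T_NMS-606/T_NMS-3506)⁴ = (4.58)² × (4.00)⁴ = 5370.
F_NMS-606/F_NMS-3506 = (L_NMS-606/L_NMS-3506)/(d_NMS-606/d_NMS-3506)² = 5370 / (8.00)² = 83.91.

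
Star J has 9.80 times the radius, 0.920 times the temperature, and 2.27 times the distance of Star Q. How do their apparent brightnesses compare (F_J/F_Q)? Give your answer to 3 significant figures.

13.4

L_J/L_Q = (R_J/R_Q)²(T_J/T_Q)⁴ = (9.80)² × (0.920)⁴ = 68.80.
F_J/F_Q = (L_J/L_Q)/(d_J/d_Q)² = 68.80 / (2.27)² = 13.35.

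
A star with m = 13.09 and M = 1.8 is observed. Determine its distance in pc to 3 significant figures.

1.81×10^3 pc

m − M = 5 log₁₀(d/10 pc)
13.09 − (1.8) = 11.29 = 5 log₁₀(d/10)
d = 10 × 10^(11.29/5) = 10 × 10^2.258 = 1811 pc.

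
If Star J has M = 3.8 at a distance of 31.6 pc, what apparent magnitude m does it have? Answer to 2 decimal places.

6.30

m = M + 5 log₁₀(d/10 pc) = 3.8 + 5 log₁₀(31.6/10)
  = 3.8 + 5 × 0.500 = 3.8 + 2.50 = 6.30.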